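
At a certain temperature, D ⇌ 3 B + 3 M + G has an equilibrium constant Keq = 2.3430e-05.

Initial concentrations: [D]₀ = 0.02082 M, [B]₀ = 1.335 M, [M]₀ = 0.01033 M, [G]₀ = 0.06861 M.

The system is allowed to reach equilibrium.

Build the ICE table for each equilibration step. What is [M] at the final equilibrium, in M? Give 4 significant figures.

Q₀ = 8.6427e-06 vs Keq = 2.3430e-05 ⇒ Q<K, forward
Step 1:
                   D          B          M          G
  I          0.02082      1.335    0.01033    0.06861
  C        -0.001222   0.003665   0.003665   0.001222
  E           0.0196      1.339      0.014    0.06983
  solve Keq expr → x = 0.001222; check Q = 2.3430e-05

[M]_eq = 0.014 M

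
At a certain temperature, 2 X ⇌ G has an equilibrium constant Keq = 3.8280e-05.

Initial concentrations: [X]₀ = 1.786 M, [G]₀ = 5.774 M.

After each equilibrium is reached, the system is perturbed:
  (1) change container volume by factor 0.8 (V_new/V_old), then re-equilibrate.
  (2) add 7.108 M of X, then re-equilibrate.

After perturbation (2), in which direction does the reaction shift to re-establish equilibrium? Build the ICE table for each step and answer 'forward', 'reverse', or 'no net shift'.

Q₀ = 1.81 vs Keq = 3.8280e-05 ⇒ Q>K, reverse
Step 1:
                   X          G
  I            1.786      5.774
  C            11.53     -5.767
  E            13.32   0.006792
  solve Keq expr → x = -5.767; check Q = 3.8280e-05
Then change container volume by factor 0.8 (V_new/V_old).
Step 2:
                   X          G
  I            16.65    0.00849
  C        -0.004234   0.002117
  E            16.65    0.01061
  solve Keq expr → x = 0.002117; check Q = 3.8280e-05
Then add 7.108 M of X.
Step 3:
                   X          G
  I            23.75    0.01061
  C         -0.02191    0.01095
  E            23.73    0.02156
  solve Keq expr → x = 0.01095; check Q = 3.8280e-05

Direction: forward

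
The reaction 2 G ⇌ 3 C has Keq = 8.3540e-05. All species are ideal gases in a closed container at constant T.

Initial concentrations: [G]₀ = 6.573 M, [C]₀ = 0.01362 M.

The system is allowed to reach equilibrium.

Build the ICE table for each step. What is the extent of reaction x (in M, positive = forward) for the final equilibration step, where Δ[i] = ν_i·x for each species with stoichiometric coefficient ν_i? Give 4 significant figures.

Q₀ = 5.8480e-08 vs Keq = 8.3540e-05 ⇒ Q<K, forward
Step 1:
                    G           C
  init          6.573     0.01362
  Δ          -0.09222      0.1383
  eq            6.481       0.152
  solve Keq expr → x = 0.04611; check Q = 8.3540e-05

x = 0.04611 M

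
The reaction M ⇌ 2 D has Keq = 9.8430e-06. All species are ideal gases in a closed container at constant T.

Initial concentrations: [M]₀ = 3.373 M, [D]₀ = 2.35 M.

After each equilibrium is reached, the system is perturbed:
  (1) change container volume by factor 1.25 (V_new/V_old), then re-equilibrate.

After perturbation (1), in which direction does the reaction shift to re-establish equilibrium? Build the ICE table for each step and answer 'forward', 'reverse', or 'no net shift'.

Direction: forward

Q₀ = 1.637 vs Keq = 9.8430e-06 ⇒ Q>K, reverse
Step 1:
                    M           D
  Initial       3.373        2.35
  Change        1.172      -2.343
  Equil         4.545    0.006688
  solve Keq expr → x = -1.172; check Q = 9.8430e-06
Then change container volume by factor 1.25 (V_new/V_old).
Step 2:
                    M           D
  Initial       3.636    0.005351
  Change  -3.1565e-04  6.3130e-04
  Equil         3.635    0.005982
  solve Keq expr → x = 3.1565e-04; check Q = 9.8430e-06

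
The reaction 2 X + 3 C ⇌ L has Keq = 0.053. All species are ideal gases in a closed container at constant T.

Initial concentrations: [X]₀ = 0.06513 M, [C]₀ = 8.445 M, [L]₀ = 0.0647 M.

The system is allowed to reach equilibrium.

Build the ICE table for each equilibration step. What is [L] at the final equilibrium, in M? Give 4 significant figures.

Q₀ = 0.02532 vs Keq = 0.053 ⇒ Q<K, forward
Step 1:
                  X         C         L
  Initial   0.06513     8.445    0.0647
  Change   -0.01702  -0.02553  0.008511
  Equil     0.04811     8.419   0.07321
  solve Keq expr → x = 0.008511; check Q = 0.053

[L]_eq = 0.07321 M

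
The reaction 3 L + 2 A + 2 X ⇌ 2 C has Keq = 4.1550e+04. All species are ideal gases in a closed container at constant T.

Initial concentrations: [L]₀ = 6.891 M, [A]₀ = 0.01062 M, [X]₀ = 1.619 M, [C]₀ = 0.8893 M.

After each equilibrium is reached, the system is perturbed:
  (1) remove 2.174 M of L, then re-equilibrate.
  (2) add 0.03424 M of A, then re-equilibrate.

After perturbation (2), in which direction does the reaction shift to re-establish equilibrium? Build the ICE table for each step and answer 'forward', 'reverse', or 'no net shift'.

Q₀ = 8.175 vs Keq = 4.1550e+04 ⇒ Q<K, forward
Step 1:
                  L         A         X         C
  I           6.891   0.01062     1.619    0.8893
  C         -0.0157  -0.01047  -0.01047   0.01047
  E           6.875 1.5222e-04     1.609    0.8998
  solve Keq expr → x = 0.005234; check Q = 4.1550e+04
Then remove 2.174 M of L.
Step 2:
                  L         A         X         C
  I           4.701 1.5222e-04     1.609    0.8998
  C       1.7537e-04 1.1692e-04 1.1692e-04 -1.1692e-04
  E           4.701 2.6914e-04     1.609    0.8997
  solve Keq expr → x = -5.8458e-05; check Q = 4.1550e+04
Then add 0.03424 M of A.
Step 3:
                  L         A         X         C
  I           4.701   0.03451     1.609    0.8997
  C        -0.05133  -0.03422  -0.03422   0.03422
  E            4.65 2.9019e-04     1.574    0.9339
  solve Keq expr → x = 0.01711; check Q = 4.1550e+04

Direction: forward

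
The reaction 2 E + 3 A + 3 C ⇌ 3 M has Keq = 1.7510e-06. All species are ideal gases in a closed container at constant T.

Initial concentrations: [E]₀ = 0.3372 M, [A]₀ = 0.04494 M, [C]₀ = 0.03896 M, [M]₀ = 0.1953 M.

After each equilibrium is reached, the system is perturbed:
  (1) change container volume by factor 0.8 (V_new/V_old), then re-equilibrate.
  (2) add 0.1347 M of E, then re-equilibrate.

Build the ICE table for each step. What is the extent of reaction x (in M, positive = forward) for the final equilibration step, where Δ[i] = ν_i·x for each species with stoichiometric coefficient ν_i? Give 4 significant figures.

Q₀ = 1.2206e+07 vs Keq = 1.7510e-06 ⇒ Q>K, reverse
Step 1:
                   E          A          C          M
  I           0.3372    0.04494    0.03896     0.1953
  C           0.1299     0.1949     0.1949    -0.1949
  E           0.4671     0.2398     0.2339 4.0698e-04
  solve Keq expr → x = -0.06496; check Q = 1.7510e-06
Then change container volume by factor 0.8 (V_new/V_old).
Step 2:
                   E          A          C          M
  I           0.5839     0.2998     0.2923 5.0872e-04
  C       -1.5194e-04 -2.2791e-04 -2.2791e-04 2.2791e-04
  E           0.5838     0.2996     0.2921 7.3664e-04
  solve Keq expr → x = 7.5971e-05; check Q = 1.7510e-06
Then add 0.1347 M of E.
Step 3:
                   E          A          C          M
  I           0.7185     0.2996     0.2921 7.3664e-04
  C       -7.2451e-05 -1.0868e-04 -1.0868e-04 1.0868e-04
  E           0.7184     0.2995      0.292 8.4531e-04
  solve Keq expr → x = 3.6225e-05; check Q = 1.7510e-06

x = 3.6225e-05 M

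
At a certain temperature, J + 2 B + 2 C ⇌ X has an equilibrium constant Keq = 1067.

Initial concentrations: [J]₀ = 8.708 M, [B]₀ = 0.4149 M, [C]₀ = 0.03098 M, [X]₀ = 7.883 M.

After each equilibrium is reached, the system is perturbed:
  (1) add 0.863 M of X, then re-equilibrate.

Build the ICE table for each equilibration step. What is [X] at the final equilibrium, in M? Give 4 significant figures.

Q₀ = 5479 vs Keq = 1067 ⇒ Q>K, reverse
Step 1:
                    J           B           C           X
  I             8.708      0.4149     0.03098       7.883
  C            0.0169      0.0338      0.0338     -0.0169
  E             8.725      0.4487     0.06478       7.866
  solve Keq expr → x = -0.0169; check Q = 1067
Then add 0.863 M of X.
Step 2:
                    J           B           C           X
  I             8.725      0.4487     0.06478       8.729
  C          0.001498    0.002997    0.002997   -0.001498
  E             8.726      0.4517     0.06778       8.728
  solve Keq expr → x = -0.001498; check Q = 1067

[X]_eq = 8.728 M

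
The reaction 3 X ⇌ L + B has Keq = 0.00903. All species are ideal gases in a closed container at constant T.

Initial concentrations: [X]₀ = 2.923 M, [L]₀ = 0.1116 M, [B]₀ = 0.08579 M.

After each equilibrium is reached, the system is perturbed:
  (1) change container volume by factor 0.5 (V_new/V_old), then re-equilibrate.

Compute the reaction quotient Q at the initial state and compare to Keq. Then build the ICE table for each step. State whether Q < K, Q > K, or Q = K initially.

Q₀ = 3.8337e-04; Q < K (proceeds forward)

Q₀ = 3.8337e-04 vs Keq = 0.00903 ⇒ Q<K, forward
Step 1:
                   X          L          B
  I            2.923     0.1116    0.08579
  C          -0.6692     0.2231     0.2231
  E            2.254     0.3347     0.3089
  solve Keq expr → x = 0.2231; check Q = 0.00903
Then change container volume by factor 0.5 (V_new/V_old).
Step 2:
                   X          L          B
  I            4.508     0.6694     0.6177
  C          -0.4235     0.1412     0.1412
  E            4.084     0.8105     0.7589
  solve Keq expr → x = 0.1412; check Q = 0.00903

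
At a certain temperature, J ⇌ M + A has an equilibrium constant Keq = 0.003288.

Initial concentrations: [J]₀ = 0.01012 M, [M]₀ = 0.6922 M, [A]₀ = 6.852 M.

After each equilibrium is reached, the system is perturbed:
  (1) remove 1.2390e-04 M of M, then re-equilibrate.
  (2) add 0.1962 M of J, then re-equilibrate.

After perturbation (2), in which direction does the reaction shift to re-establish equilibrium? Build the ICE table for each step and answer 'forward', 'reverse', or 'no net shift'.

Q₀ = 468.7 vs Keq = 0.003288 ⇒ Q>K, reverse
Step 1:
                  J         M         A
  I         0.01012    0.6922     6.852
  C          0.6918   -0.6918   -0.6918
  E          0.7019 3.7466e-04      6.16
  solve Keq expr → x = -0.6918; check Q = 0.003288
Then remove 1.2390e-04 M of M.
Step 2:
                  J         M         A
  I          0.7019 2.5076e-04      6.16
  C       -1.2383e-04 1.2383e-04 1.2383e-04
  E          0.7018 3.7459e-04      6.16
  solve Keq expr → x = 1.2383e-04; check Q = 0.003288
Then add 0.1962 M of J.
Step 3:
                  J         M         A
  I           0.898 3.7459e-04      6.16
  C       -1.0466e-04 1.0466e-04 1.0466e-04
  E          0.8979 4.7925e-04      6.16
  solve Keq expr → x = 1.0466e-04; check Q = 0.003288

Direction: forward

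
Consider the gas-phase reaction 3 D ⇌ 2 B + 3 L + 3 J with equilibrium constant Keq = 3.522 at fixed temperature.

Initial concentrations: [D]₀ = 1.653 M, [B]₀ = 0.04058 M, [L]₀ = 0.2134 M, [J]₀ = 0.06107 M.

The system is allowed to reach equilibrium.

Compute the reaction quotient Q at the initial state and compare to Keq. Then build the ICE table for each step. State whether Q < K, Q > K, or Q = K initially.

Q₀ = 8.0700e-10; Q < K (proceeds forward)

Q₀ = 8.0700e-10 vs Keq = 3.522 ⇒ Q<K, forward
Step 1:
                    D           B           L           J
  init          1.653     0.04058      0.2134     0.06107
  Δ           -0.9928      0.6619      0.9928      0.9928
  eq           0.6602      0.7024       1.206       1.054
  solve Keq expr → x = 0.3309; check Q = 3.522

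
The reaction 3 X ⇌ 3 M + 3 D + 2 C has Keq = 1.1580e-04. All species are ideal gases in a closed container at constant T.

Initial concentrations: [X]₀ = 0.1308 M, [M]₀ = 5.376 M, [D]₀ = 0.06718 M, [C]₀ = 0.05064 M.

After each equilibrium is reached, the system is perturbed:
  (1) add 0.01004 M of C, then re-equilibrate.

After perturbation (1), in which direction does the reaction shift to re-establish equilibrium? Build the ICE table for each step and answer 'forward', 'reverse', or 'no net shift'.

Q₀ = 0.05398 vs Keq = 1.1580e-04 ⇒ Q>K, reverse
Step 1:
                    X           M           D           C
  I            0.1308       5.376     0.06718     0.05064
  C           0.04551    -0.04551    -0.04551    -0.03034
  E            0.1763        5.33     0.02167      0.0203
  solve Keq expr → x = -0.01517; check Q = 1.1580e-04
Then add 0.01004 M of C.
Step 2:
                    X           M           D           C
  I            0.1763        5.33     0.02167     0.03034
  C          0.003734   -0.003734   -0.003734    -0.00249
  E              0.18       5.327     0.01793     0.02785
  solve Keq expr → x = -0.001245; check Q = 1.1580e-04

Direction: reverse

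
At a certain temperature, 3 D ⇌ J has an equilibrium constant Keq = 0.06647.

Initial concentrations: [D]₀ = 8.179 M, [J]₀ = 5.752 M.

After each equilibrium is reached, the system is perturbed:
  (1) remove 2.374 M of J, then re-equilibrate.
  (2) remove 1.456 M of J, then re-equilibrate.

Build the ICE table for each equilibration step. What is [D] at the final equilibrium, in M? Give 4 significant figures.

[D]_eq = 3.716 M

Q₀ = 0.01051 vs Keq = 0.06647 ⇒ Q<K, forward
Step 1:
                  D         J
  init        8.179     5.752
  Δ          -3.477     1.159
  eq          4.702     6.911
  solve Keq expr → x = 1.159; check Q = 0.06647
Then remove 2.374 M of J.
Step 2:
                  D         J
  init        4.702     4.537
  Δ         -0.5602    0.1867
  eq          4.142     4.724
  solve Keq expr → x = 0.1867; check Q = 0.06647
Then remove 1.456 M of J.
Step 3:
                  D         J
  init        4.142     3.268
  Δ         -0.4264    0.1421
  eq          3.716      3.41
  solve Keq expr → x = 0.1421; check Q = 0.06647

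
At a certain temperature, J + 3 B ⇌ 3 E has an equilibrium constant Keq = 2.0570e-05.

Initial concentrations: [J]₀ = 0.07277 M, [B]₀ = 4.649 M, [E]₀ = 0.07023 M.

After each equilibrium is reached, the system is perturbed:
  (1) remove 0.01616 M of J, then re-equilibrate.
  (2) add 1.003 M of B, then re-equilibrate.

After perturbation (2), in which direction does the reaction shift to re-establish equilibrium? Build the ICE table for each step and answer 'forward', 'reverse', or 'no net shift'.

Direction: forward

Q₀ = 4.7374e-05 vs Keq = 2.0570e-05 ⇒ Q>K, reverse
Step 1:
                    J           B           E
  Initial     0.07277       4.649     0.07023
  Change     0.005209     0.01563    -0.01563
  Equil       0.07798       4.665      0.0546
  solve Keq expr → x = -0.005209; check Q = 2.0570e-05
Then remove 0.01616 M of J.
Step 2:
                    J           B           E
  Initial     0.06182       4.665      0.0546
  Change     0.001231    0.003694   -0.003694
  Equil       0.06305       4.668     0.05091
  solve Keq expr → x = -0.001231; check Q = 2.0570e-05
Then add 1.003 M of B.
Step 3:
                    J           B           E
  Initial     0.06305       5.671     0.05091
  Change    -0.003251   -0.009752    0.009752
  Equil        0.0598       5.662     0.06066
  solve Keq expr → x = 0.003251; check Q = 2.0570e-05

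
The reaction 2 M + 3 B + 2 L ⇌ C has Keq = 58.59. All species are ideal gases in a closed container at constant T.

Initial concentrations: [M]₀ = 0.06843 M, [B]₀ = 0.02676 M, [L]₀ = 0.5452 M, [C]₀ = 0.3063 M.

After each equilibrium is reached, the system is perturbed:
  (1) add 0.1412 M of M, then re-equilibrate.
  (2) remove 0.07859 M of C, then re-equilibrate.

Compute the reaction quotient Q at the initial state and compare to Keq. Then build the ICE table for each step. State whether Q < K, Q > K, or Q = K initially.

Q₀ = 1.1484e+07; Q > K (proceeds reverse)

Q₀ = 1.1484e+07 vs Keq = 58.59 ⇒ Q>K, reverse
Step 1:
                  M         B         L         C
  init      0.06843   0.02676    0.5452    0.3063
  Δ          0.2372    0.3558    0.2372   -0.1186
  eq         0.3057    0.3826    0.7824    0.1877
  solve Keq expr → x = -0.1186; check Q = 58.59
Then add 0.1412 M of M.
Step 2:
                  M         B         L         C
  init       0.4469    0.3826    0.7824    0.1877
  Δ        -0.03385  -0.05078  -0.03385   0.01693
  eq          0.413    0.3318    0.7486    0.2046
  solve Keq expr → x = 0.01693; check Q = 58.59
Then remove 0.07859 M of C.
Step 3:
                  M         B         L         C
  init        0.413    0.3318    0.7486     0.126
  Δ        -0.01888  -0.02833  -0.01888  0.009442
  eq         0.3941    0.3035    0.7297    0.1355
  solve Keq expr → x = 0.009442; check Q = 58.59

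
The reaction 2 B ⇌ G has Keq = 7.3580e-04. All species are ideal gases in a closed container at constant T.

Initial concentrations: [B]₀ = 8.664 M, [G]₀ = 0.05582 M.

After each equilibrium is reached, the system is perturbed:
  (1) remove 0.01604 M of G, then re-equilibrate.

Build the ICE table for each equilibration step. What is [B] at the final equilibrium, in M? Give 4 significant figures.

Q₀ = 7.4362e-04 vs Keq = 7.3580e-04 ⇒ Q>K, reverse
Step 1:
                    B           G
  Initial       8.664     0.05582
  Change     0.001145 -5.7265e-04
  Equil         8.665     0.05525
  solve Keq expr → x = -5.7265e-04; check Q = 7.3580e-04
Then remove 0.01604 M of G.
Step 2:
                    B           G
  Initial       8.665     0.03921
  Change     -0.03128     0.01564
  Equil         8.634     0.05485
  solve Keq expr → x = 0.01564; check Q = 7.3580e-04

[B]_eq = 8.634 M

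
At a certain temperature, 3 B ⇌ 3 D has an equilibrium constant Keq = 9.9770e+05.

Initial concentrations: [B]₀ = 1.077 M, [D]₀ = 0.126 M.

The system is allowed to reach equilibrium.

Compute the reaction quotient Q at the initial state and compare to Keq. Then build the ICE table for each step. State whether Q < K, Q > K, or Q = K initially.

Q₀ = 0.001601; Q < K (proceeds forward)

Q₀ = 0.001601 vs Keq = 9.9770e+05 ⇒ Q<K, forward
Step 1:
                  B         D
  Initial     1.077     0.126
  Change     -1.065     1.065
  Equil     0.01192     1.191
  solve Keq expr → x = 0.355; check Q = 9.9770e+05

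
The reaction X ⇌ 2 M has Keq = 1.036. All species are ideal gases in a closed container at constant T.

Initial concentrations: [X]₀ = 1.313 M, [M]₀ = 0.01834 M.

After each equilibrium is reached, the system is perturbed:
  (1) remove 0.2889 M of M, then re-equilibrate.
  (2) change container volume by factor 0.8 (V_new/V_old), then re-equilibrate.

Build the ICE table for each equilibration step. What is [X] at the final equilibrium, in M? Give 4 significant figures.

[X]_eq = 0.9707 M

Q₀ = 2.5617e-04 vs Keq = 1.036 ⇒ Q<K, forward
Step 1:
                    X           M
  I             1.313     0.01834
  C           -0.4607      0.9213
  E            0.8523      0.9397
  solve Keq expr → x = 0.4607; check Q = 1.036
Then remove 0.2889 M of M.
Step 2:
                    X           M
  I            0.8523      0.6508
  C           -0.1124      0.2248
  E            0.7399      0.8755
  solve Keq expr → x = 0.1124; check Q = 1.036
Then change container volume by factor 0.8 (V_new/V_old).
Step 3:
                    X           M
  I            0.9249       1.094
  C            0.0458     -0.0916
  E            0.9707       1.003
  solve Keq expr → x = -0.0458; check Q = 1.036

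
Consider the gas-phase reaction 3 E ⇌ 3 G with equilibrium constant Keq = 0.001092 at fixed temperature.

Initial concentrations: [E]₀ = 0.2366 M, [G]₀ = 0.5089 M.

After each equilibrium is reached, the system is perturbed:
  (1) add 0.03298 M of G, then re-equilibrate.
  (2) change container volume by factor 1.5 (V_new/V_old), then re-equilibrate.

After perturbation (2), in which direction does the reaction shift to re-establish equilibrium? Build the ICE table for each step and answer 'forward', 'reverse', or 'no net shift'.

Direction: no net shift

Q₀ = 9.951 vs Keq = 0.001092 ⇒ Q>K, reverse
Step 1:
                  E         G
  init       0.2366    0.5089
  Δ          0.4393   -0.4393
  eq         0.6759    0.0696
  solve Keq expr → x = -0.1464; check Q = 0.001092
Then add 0.03298 M of G.
Step 2:
                  E         G
  init       0.6759    0.1026
  Δ          0.0299   -0.0299
  eq         0.7058   0.07268
  solve Keq expr → x = -0.009967; check Q = 0.001092
Then change container volume by factor 1.5 (V_new/V_old).
Step 3:
                  E         G
  init       0.4705   0.04845
  Δ               0         0
  eq         0.4705   0.04845
  solve Keq expr → x = 0; check Q = 0.001092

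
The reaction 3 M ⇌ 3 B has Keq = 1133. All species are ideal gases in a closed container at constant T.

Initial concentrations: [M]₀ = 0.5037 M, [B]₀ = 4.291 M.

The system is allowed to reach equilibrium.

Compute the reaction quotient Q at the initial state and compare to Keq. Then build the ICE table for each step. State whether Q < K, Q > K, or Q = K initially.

Q₀ = 618.2; Q < K (proceeds forward)

Q₀ = 618.2 vs Keq = 1133 ⇒ Q<K, forward
Step 1:
                  M         B
  I          0.5037     4.291
  C        -0.08403   0.08403
  E          0.4197     4.375
  solve Keq expr → x = 0.02801; check Q = 1133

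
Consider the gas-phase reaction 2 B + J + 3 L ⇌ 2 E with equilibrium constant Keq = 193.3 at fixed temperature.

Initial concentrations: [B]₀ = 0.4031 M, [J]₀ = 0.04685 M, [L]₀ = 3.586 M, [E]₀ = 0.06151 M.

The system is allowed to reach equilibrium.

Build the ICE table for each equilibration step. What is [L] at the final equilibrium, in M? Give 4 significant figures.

[L]_eq = 3.446 M

Q₀ = 0.01078 vs Keq = 193.3 ⇒ Q<K, forward
Step 1:
                    B           J           L           E
  Initial      0.4031     0.04685       3.586     0.06151
  Change     -0.09364    -0.04682     -0.1405     0.09364
  Equil        0.3095  3.1788e-05       3.446      0.1551
  solve Keq expr → x = 0.04682; check Q = 193.3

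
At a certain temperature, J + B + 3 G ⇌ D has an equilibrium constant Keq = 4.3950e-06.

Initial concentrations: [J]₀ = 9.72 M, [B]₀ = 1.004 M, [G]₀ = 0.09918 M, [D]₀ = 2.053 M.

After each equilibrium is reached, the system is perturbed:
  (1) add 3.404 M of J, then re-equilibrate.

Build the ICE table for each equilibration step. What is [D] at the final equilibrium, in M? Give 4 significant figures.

[D]_eq = 0.04591 M

Q₀ = 215.6 vs Keq = 4.3950e-06 ⇒ Q>K, reverse
Step 1:
                  J         B         G         D
  Initial      9.72     1.004   0.09918     2.053
  Change      2.017     2.017      6.05    -2.017
  Equil       11.74     3.021     6.149   0.03624
  solve Keq expr → x = -2.017; check Q = 4.3950e-06
Then add 3.404 M of J.
Step 2:
                  J         B         G         D
  Initial     15.14     3.021     6.149   0.03624
  Change  -0.009674 -0.009674  -0.02902  0.009674
  Equil       15.13     3.011      6.12   0.04591
  solve Keq expr → x = 0.009674; check Q = 4.3950e-06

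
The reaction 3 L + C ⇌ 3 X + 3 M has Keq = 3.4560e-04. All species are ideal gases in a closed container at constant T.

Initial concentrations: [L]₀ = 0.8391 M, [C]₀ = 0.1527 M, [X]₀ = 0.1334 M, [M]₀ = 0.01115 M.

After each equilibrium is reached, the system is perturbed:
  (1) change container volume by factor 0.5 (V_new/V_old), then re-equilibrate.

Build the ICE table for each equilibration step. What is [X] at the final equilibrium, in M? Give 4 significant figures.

Q₀ = 3.6476e-08 vs Keq = 3.4560e-04 ⇒ Q<K, forward
Step 1:
                    L           C           X           M
  I            0.8391      0.1527      0.1334     0.01115
  C          -0.09899      -0.033     0.09899     0.09899
  E            0.7401      0.1197      0.2324      0.1101
  solve Keq expr → x = 0.033; check Q = 3.4560e-04
Then change container volume by factor 0.5 (V_new/V_old).
Step 2:
                    L           C           X           M
  I              1.48      0.2394      0.4648      0.2203
  C           0.05373     0.01791    -0.05373    -0.05373
  E             1.534      0.2573      0.4111      0.1666
  solve Keq expr → x = -0.01791; check Q = 3.4560e-04

[X]_eq = 0.4111 M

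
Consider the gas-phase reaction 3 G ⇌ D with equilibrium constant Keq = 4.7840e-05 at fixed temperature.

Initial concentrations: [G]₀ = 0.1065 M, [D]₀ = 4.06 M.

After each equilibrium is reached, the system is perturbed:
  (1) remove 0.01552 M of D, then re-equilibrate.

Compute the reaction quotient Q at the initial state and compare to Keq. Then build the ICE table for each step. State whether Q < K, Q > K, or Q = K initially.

Q₀ = 3361; Q > K (proceeds reverse)

Q₀ = 3361 vs Keq = 4.7840e-05 ⇒ Q>K, reverse
Step 1:
                   G          D
  I           0.1065       4.06
  C            11.93     -3.977
  E            12.04    0.08342
  solve Keq expr → x = -3.977; check Q = 4.7840e-05
Then remove 0.01552 M of D.
Step 2:
                   G          D
  I            12.04     0.0679
  C         -0.04384    0.01461
  E            11.99    0.08251
  solve Keq expr → x = 0.01461; check Q = 4.7840e-05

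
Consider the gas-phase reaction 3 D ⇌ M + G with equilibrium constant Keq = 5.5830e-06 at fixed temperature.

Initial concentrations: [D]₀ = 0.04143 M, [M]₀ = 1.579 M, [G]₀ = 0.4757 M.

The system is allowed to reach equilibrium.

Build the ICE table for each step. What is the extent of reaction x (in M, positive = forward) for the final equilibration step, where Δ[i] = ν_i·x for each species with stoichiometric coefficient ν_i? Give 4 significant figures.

Q₀ = 1.0563e+04 vs Keq = 5.5830e-06 ⇒ Q>K, reverse
Step 1:
                   D          M          G
  init       0.04143      1.579     0.4757
  Δ            1.427    -0.4757    -0.4757
  eq           1.468      1.103 1.6024e-05
  solve Keq expr → x = -0.4757; check Q = 5.5830e-06

x = -0.4757 M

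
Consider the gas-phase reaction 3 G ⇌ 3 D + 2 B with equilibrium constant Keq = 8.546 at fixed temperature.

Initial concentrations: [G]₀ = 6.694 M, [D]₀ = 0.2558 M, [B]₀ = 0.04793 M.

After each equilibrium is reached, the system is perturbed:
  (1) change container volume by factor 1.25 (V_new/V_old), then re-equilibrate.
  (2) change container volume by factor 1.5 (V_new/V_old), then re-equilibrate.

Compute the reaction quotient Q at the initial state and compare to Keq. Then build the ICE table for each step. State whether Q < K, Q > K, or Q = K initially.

Q₀ = 1.2819e-07 vs Keq = 8.546 ⇒ Q<K, forward
Step 1:
                   G          D          B
  Initial      6.694     0.2558    0.04793
  Change      -3.467      3.467      2.311
  Equil        3.227      3.723      2.359
  solve Keq expr → x = 1.156; check Q = 8.546
Then change container volume by factor 1.25 (V_new/V_old).
Step 2:
                   G          D          B
  Initial      2.582      2.978      1.887
  Change     -0.1556     0.1556     0.1037
  Equil        2.426      3.134      1.991
  solve Keq expr → x = 0.05187; check Q = 8.546
Then change container volume by factor 1.5 (V_new/V_old).
Step 3:
                   G          D          B
  Initial      1.617      2.089      1.327
  Change     -0.1883     0.1883     0.1255
  Equil        1.429      2.278      1.453
  solve Keq expr → x = 0.06277; check Q = 8.546

Q₀ = 1.2819e-07; Q < K (proceeds forward)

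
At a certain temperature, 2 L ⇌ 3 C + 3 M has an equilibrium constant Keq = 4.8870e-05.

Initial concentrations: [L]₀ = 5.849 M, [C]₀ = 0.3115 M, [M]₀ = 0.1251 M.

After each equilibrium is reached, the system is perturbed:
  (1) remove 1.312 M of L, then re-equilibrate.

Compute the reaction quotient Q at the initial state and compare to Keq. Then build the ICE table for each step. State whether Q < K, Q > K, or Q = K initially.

Q₀ = 1.7297e-06; Q < K (proceeds forward)

Q₀ = 1.7297e-06 vs Keq = 4.8870e-05 ⇒ Q<K, forward
Step 1:
                    L           C           M
  init          5.849      0.3115      0.1251
  Δ          -0.09124      0.1369      0.1369
  eq            5.758      0.4484       0.262
  solve Keq expr → x = 0.04562; check Q = 4.8870e-05
Then remove 1.312 M of L.
Step 2:
                    L           C           M
  init          4.446      0.4484       0.262
  Δ           0.01788    -0.02682    -0.02682
  eq            4.464      0.4215      0.2351
  solve Keq expr → x = -0.008941; check Q = 4.8870e-05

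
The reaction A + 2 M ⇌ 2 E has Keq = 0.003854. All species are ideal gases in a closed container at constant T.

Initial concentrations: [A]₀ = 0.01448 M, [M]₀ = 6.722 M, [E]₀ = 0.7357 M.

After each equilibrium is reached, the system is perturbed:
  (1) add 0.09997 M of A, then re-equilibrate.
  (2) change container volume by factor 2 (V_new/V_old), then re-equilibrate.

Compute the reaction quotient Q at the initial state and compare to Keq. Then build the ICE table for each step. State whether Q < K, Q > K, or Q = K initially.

Q₀ = 0.8272; Q > K (proceeds reverse)

Q₀ = 0.8272 vs Keq = 0.003854 ⇒ Q>K, reverse
Step 1:
                   A          M          E
  Initial    0.01448      6.722     0.7357
  Change      0.2521     0.5041    -0.5041
  Equil       0.2665      7.226     0.2316
  solve Keq expr → x = -0.2521; check Q = 0.003854
Then add 0.09997 M of A.
Step 2:
                   A          M          E
  Initial     0.3665      7.226     0.2316
  Change    -0.01633   -0.03266    0.03266
  Equil       0.3502      7.193     0.2643
  solve Keq expr → x = 0.01633; check Q = 0.003854
Then change container volume by factor 2 (V_new/V_old).
Step 3:
                   A          M          E
  Initial     0.1751      3.597     0.1321
  Change     0.01672    0.03343   -0.03343
  Equil       0.1918       3.63     0.0987
  solve Keq expr → x = -0.01672; check Q = 0.003854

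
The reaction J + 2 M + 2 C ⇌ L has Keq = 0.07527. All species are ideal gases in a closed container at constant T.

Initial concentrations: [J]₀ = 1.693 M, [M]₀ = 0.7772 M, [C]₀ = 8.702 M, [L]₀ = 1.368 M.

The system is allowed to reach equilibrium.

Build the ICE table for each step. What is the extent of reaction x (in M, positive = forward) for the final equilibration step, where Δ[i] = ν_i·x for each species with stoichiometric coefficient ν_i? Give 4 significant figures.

Q₀ = 0.01767 vs Keq = 0.07527 ⇒ Q<K, forward
Step 1:
                    J           M           C           L
  init          1.693      0.7772       8.702       1.368
  Δ           -0.1697     -0.3393     -0.3393      0.1697
  eq            1.523      0.4379       8.363       1.538
  solve Keq expr → x = 0.1697; check Q = 0.07527

x = 0.1697 M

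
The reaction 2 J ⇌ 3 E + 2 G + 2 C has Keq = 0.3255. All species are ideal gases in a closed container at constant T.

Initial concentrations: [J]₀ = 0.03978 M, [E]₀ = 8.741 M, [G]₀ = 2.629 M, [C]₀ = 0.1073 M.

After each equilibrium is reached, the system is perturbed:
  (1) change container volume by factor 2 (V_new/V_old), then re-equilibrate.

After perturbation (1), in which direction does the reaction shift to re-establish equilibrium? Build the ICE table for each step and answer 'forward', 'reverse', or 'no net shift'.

Q₀ = 3.3584e+04 vs Keq = 0.3255 ⇒ Q>K, reverse
Step 1:
                  J         E         G         C
  I         0.03978     8.741     2.629    0.1073
  C           0.106    -0.159    -0.106    -0.106
  E          0.1458     8.582     2.523  0.001311
  solve Keq expr → x = -0.05299; check Q = 0.3255
Then change container volume by factor 2 (V_new/V_old).
Step 2:
                  J         E         G         C
  I         0.07288     4.291     1.262 6.5555e-04
  C       -0.002892  0.004338  0.002892  0.002892
  E         0.06999     4.295     1.264  0.003548
  solve Keq expr → x = 0.001446; check Q = 0.3255

Direction: forward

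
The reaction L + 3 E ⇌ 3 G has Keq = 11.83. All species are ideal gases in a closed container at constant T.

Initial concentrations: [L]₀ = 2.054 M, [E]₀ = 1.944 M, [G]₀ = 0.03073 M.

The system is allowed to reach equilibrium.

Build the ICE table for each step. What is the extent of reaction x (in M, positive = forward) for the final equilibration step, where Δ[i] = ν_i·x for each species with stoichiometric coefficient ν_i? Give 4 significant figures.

Q₀ = 1.9231e-06 vs Keq = 11.83 ⇒ Q<K, forward
Step 1:
                    L           E           G
  Initial       2.054       1.944     0.03073
  Change       -0.468      -1.404       1.404
  Equil         1.586        0.54       1.435
  solve Keq expr → x = 0.468; check Q = 11.83

x = 0.468 M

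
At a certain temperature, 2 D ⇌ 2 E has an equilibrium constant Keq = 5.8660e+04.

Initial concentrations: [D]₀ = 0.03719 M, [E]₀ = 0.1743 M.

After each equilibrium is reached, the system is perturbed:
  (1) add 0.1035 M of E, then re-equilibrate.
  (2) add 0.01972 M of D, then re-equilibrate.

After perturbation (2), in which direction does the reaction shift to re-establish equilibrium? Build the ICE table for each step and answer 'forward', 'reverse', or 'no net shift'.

Direction: forward

Q₀ = 21.97 vs Keq = 5.8660e+04 ⇒ Q<K, forward
Step 1:
                   D          E
  Initial    0.03719     0.1743
  Change    -0.03632    0.03632
  Equil   8.6962e-04     0.2106
  solve Keq expr → x = 0.01816; check Q = 5.8660e+04
Then add 0.1035 M of E.
Step 2:
                   D          E
  Initial 8.6962e-04     0.3141
  Change  4.2558e-04 -4.2558e-04
  Equil     0.001295     0.3137
  solve Keq expr → x = -2.1279e-04; check Q = 5.8660e+04
Then add 0.01972 M of D.
Step 3:
                   D          E
  Initial    0.02102     0.3137
  Change    -0.01964    0.01964
  Equil     0.001376     0.3333
  solve Keq expr → x = 0.009819; check Q = 5.8660e+04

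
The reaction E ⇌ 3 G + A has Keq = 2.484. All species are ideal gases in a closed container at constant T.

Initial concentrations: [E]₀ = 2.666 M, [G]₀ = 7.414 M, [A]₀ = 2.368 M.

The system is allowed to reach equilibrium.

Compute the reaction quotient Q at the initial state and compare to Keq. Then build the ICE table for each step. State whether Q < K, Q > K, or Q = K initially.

Q₀ = 362; Q > K (proceeds reverse)

Q₀ = 362 vs Keq = 2.484 ⇒ Q>K, reverse
Step 1:
                  E         G         A
  I           2.666     7.414     2.368
  C            1.65    -4.951     -1.65
  E           4.316     2.463    0.7176
  solve Keq expr → x = -1.65; check Q = 2.484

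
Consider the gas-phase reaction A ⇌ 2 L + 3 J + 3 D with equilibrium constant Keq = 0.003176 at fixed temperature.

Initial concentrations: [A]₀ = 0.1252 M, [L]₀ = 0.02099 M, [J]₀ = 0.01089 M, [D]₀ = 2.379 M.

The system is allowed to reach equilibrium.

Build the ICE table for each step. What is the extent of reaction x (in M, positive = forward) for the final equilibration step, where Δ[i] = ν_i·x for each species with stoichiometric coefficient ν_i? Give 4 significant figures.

x = 0.03781 M

Q₀ = 6.1191e-08 vs Keq = 0.003176 ⇒ Q<K, forward
Step 1:
                   A          L          J          D
  init        0.1252    0.02099    0.01089      2.379
  Δ         -0.03781    0.07561     0.1134     0.1134
  eq         0.08739     0.0966     0.1243      2.492
  solve Keq expr → x = 0.03781; check Q = 0.003176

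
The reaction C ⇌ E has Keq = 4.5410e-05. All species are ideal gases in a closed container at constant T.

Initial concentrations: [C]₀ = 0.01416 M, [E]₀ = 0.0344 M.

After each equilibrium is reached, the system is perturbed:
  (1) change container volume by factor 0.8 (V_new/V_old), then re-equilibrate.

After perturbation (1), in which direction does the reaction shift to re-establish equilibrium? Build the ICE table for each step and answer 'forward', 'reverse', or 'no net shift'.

Q₀ = 2.429 vs Keq = 4.5410e-05 ⇒ Q>K, reverse
Step 1:
                  C         E
  Initial   0.01416    0.0344
  Change     0.0344   -0.0344
  Equil     0.04856 2.2050e-06
  solve Keq expr → x = -0.0344; check Q = 4.5410e-05
Then change container volume by factor 0.8 (V_new/V_old).
Step 2:
                  C         E
  Initial    0.0607 2.7563e-06
  Change          0         0
  Equil      0.0607 2.7563e-06
  solve Keq expr → x = 0; check Q = 4.5410e-05

Direction: no net shift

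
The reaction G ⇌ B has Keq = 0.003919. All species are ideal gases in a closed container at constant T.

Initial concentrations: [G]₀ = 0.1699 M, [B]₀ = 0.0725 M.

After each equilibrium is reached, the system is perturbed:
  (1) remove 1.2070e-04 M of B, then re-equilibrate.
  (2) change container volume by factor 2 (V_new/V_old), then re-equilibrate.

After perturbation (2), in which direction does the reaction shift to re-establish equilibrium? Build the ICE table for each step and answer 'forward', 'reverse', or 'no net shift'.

Q₀ = 0.4267 vs Keq = 0.003919 ⇒ Q>K, reverse
Step 1:
                    G           B
  I            0.1699      0.0725
  C           0.07155    -0.07155
  E            0.2415  9.4626e-04
  solve Keq expr → x = -0.07155; check Q = 0.003919
Then remove 1.2070e-04 M of B.
Step 2:
                    G           B
  I            0.2415  8.2556e-04
  C       -1.2023e-04  1.2023e-04
  E            0.2413  9.4579e-04
  solve Keq expr → x = 1.2023e-04; check Q = 0.003919
Then change container volume by factor 2 (V_new/V_old).
Step 3:
                    G           B
  I            0.1207  4.7289e-04
  C                 0           0
  E            0.1207  4.7289e-04
  solve Keq expr → x = 0; check Q = 0.003919

Direction: no net shift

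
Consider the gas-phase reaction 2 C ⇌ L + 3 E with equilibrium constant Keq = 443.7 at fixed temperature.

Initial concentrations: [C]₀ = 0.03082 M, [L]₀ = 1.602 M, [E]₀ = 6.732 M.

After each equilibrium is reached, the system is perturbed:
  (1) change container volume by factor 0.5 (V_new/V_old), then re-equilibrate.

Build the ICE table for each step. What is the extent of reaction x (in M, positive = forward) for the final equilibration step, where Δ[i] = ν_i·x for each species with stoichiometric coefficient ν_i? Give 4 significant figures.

Q₀ = 5.1455e+05 vs Keq = 443.7 ⇒ Q>K, reverse
Step 1:
                  C         L         E
  Initial   0.03082     1.602     6.732
  Change     0.6921    -0.346    -1.038
  Equil      0.7229     1.256     5.694
  solve Keq expr → x = -0.346; check Q = 443.7
Then change container volume by factor 0.5 (V_new/V_old).
Step 2:
                  C         L         E
  Initial     1.446     2.512     11.39
  Change     0.7987   -0.3994    -1.198
  Equil       2.244     2.113     10.19
  solve Keq expr → x = -0.3994; check Q = 443.7

x = -0.3994 M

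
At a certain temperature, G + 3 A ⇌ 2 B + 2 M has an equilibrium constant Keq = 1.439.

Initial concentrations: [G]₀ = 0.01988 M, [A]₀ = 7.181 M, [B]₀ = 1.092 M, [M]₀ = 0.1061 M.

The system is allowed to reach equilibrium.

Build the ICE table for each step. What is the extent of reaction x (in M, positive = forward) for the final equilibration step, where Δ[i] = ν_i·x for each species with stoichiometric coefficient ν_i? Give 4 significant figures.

x = 0.01983 M

Q₀ = 0.001823 vs Keq = 1.439 ⇒ Q<K, forward
Step 1:
                   G          A          B          M
  I          0.01988      7.181      1.092     0.1061
  C         -0.01983   -0.05948    0.03966    0.03966
  E       5.2348e-05      7.122      1.132     0.1458
  solve Keq expr → x = 0.01983; check Q = 1.439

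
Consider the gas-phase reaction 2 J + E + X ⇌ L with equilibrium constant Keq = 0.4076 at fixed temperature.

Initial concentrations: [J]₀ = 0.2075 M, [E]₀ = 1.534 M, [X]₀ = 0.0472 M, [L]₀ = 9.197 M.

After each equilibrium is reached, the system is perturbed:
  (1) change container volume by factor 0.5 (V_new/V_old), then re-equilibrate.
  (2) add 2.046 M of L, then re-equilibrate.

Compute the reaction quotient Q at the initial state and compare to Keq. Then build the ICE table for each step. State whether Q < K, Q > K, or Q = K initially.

Q₀ = 2950; Q > K (proceeds reverse)

Q₀ = 2950 vs Keq = 0.4076 ⇒ Q>K, reverse
Step 1:
                   J          E          X          L
  I           0.2075      1.534     0.0472      9.197
  C            2.284      1.142      1.142     -1.142
  E            2.492      2.676      1.189      8.055
  solve Keq expr → x = -1.142; check Q = 0.4076
Then change container volume by factor 0.5 (V_new/V_old).
Step 2:
                   J          E          X          L
  I            4.984      5.352      2.379      16.11
  C           -2.198     -1.099     -1.099      1.099
  E            2.785      4.253       1.28      17.21
  solve Keq expr → x = 1.099; check Q = 0.4076
Then add 2.046 M of L.
Step 3:
                   J          E          X          L
  I            2.785      4.253       1.28      19.25
  C          0.09108    0.04554    0.04554   -0.04554
  E            2.876      4.299      1.325      19.21
  solve Keq expr → x = -0.04554; check Q = 0.4076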